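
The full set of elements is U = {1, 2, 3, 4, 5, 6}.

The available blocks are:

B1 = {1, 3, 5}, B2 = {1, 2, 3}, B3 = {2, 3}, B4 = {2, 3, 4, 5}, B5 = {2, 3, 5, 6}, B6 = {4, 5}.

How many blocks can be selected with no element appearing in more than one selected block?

2

B2, B6 are pairwise disjoint (B2={1,2,3}; B6={4,5}).
Every remaining block overlaps one of these, and no 3 of the listed blocks are pairwise disjoint, so 2 is the maximum.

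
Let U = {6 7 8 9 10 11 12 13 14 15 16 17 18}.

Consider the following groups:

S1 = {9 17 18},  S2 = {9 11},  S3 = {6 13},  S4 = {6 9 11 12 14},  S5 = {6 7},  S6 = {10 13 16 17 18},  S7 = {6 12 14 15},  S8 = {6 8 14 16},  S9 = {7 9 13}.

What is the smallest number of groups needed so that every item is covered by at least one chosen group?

S2 and S6 and S7 and S8 and S9 together: S2 ∪ S6 ∪ S7 ∪ S8 ∪ S9 = {6, 7, 8, 9, 10, 11, 12, 13, 14, 15, 16, 17, 18} — every item is covered.
No 4 of the 9 groups cover everything (all 126 combinations miss at least one item), so 5 is optimal.

5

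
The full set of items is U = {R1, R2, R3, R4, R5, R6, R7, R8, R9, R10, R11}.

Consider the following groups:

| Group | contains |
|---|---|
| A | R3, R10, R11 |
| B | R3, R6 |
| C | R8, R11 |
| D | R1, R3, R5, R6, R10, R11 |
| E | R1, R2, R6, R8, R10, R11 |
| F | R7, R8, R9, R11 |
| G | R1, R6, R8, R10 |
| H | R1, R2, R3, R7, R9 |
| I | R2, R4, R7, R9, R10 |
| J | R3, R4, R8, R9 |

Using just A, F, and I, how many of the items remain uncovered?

Union of A, F, I = {R2, R3, R4, R7, R8, R9, R10, R11}.
Not covered: R1, R5, R6 — 3 items.

3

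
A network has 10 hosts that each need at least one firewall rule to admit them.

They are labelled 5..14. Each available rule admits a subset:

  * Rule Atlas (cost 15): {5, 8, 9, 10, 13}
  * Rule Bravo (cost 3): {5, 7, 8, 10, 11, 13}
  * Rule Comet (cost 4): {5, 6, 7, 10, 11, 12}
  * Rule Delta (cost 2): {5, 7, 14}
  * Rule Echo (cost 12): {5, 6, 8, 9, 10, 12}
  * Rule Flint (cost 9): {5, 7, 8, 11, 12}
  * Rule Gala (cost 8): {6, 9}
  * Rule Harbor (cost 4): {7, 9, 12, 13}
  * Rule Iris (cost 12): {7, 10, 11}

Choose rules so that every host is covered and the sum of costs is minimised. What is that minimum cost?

Bravo, Comet, Delta, Harbor together cover every host (Bravo ∪ Comet ∪ Delta ∪ Harbor = {5, 6, 7, 8, 9, 10, 11, 12, 13, 14}); total cost 3 + 4 + 2 + 4 = 13.
No covering selection has total cost below 13.

13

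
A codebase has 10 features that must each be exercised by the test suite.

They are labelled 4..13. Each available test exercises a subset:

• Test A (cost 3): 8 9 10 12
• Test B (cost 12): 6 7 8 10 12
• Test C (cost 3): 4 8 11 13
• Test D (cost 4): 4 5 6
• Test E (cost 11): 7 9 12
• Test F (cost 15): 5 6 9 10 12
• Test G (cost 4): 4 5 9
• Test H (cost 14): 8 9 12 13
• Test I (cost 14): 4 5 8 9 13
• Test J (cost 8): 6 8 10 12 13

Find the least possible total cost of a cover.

19

B, C, G together cover every feature (B ∪ C ∪ G = {4, 5, 6, 7, 8, 9, 10, 11, 12, 13}); total cost 12 + 3 + 4 = 19.
The greedy pick A, C, D, E costs 21; no covering selection beats 19.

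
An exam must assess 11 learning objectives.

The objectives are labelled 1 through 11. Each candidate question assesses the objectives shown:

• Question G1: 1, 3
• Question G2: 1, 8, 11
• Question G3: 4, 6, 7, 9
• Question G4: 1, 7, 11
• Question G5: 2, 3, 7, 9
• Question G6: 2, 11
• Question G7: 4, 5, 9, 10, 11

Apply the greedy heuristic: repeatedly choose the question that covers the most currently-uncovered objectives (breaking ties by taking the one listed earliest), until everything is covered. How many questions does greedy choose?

Greedy: pick G7 (covers 5 new) → pick G5 (covers 3 new) → pick G2 (covers 2 new) → pick G3 (covers 1 new). Total picks: 4.

4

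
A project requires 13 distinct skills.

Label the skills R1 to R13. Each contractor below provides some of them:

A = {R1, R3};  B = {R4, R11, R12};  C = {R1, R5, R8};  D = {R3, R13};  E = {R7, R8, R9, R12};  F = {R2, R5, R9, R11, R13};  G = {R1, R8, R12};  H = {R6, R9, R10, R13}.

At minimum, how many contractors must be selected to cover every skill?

A and B and E and F and H together: A ∪ B ∪ E ∪ F ∪ H = {R1, R2, R3, R4, R5, R6, R7, R8, R9, R10, R11, R12, R13} — every skill is covered.
No 4 of the 8 contractors cover everything (all 70 combinations miss at least one skill), so 5 is optimal.

5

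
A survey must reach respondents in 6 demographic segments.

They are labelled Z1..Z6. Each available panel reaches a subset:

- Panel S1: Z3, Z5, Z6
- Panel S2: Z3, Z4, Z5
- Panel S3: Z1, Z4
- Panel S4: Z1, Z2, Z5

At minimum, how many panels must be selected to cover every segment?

Take {S1, S2, S4}. Their union is {Z1, Z2, Z3, Z4, Z5, Z6}, which is all 6 segments.
Only S4 contains Z2, so S4 is forced; the remaining 3 segments need at least 2 more panels (each remaining panel adds at most 2) — so at least 3 panels are needed, and 3 is optimal.

3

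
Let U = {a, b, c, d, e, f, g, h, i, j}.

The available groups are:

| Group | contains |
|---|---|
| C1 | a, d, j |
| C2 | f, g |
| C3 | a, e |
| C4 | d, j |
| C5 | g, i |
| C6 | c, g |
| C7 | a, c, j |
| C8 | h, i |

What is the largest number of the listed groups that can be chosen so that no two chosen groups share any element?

C2, C3, C4, C8 are pairwise disjoint (C2={f,g}; C3={a,e}; C4={d,j}; C8={h,i}).
Every remaining group overlaps one of these, and no 5 of the listed groups are pairwise disjoint, so 4 is the maximum.

4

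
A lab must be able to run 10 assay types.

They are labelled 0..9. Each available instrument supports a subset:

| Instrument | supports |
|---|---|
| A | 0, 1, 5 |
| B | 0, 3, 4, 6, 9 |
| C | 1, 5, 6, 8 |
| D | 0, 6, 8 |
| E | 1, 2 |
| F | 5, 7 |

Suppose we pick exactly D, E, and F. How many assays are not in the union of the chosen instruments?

Union of D, E, F = {0, 1, 2, 5, 6, 7, 8}.
Not covered: 3, 4, 9 — 3 assays.

3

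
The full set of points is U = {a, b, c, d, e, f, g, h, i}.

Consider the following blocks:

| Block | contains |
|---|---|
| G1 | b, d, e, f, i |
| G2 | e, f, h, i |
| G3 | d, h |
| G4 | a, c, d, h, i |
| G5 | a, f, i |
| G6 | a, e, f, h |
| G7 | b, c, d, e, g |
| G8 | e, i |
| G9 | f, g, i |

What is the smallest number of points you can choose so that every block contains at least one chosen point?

3

The 3 points {d, e, i} hit every block.
No choice of 2 points meets every block, so 3 is the minimum.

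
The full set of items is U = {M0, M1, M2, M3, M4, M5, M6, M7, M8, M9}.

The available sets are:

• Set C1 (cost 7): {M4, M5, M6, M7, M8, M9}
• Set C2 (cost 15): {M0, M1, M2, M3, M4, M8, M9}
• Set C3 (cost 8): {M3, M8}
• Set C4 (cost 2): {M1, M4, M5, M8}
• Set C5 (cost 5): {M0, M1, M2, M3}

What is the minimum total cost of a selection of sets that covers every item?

C1, C5 together cover every item (C1 ∪ C5 = {M0, M1, M2, M3, M4, M5, M6, M7, M8, M9}); total cost 7 + 5 = 12.
The greedy pick C4, C5, C1 costs 14; no covering selection beats 12.

12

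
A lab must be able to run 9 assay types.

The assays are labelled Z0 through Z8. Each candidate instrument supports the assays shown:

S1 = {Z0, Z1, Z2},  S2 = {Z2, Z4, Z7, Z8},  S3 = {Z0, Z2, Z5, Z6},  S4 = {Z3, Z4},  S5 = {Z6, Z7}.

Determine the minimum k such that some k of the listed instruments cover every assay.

Take {S1, S2, S3, S4}. Their union is {Z0, Z1, Z2, Z3, Z4, Z5, Z6, Z7, Z8}, which is all 9 assays.
No 3 of the 5 instruments cover everything (all 10 combinations miss at least one assay), so 4 is optimal.

4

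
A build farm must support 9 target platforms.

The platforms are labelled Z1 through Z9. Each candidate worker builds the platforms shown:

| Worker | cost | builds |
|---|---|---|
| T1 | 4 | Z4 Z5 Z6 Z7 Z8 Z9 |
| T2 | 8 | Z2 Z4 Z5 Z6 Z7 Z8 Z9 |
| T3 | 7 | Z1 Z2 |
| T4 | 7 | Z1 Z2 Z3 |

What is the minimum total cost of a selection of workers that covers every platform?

T1, T4 together cover every platform (T1 ∪ T4 = {Z1, Z2, Z3, Z4, Z5, Z6, Z7, Z8, Z9}); total cost 4 + 7 = 11.
No covering selection has total cost below 11.

11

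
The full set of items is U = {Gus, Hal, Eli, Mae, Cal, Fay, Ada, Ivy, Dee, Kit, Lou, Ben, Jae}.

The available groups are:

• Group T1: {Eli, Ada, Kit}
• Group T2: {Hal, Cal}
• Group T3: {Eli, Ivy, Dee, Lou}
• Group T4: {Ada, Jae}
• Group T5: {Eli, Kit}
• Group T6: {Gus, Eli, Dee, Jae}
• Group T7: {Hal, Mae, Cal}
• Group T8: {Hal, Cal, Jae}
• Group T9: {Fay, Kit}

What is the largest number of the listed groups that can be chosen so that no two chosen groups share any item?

4

T3, T4, T7, T9 are pairwise disjoint (T3={Eli,Ivy,Dee,Lou}; T4={Ada,Jae}; T7={Hal,Mae,Cal}; T9={Fay,Kit}).
Every remaining group overlaps one of these, and no 5 of the listed groups are pairwise disjoint, so 4 is the maximum.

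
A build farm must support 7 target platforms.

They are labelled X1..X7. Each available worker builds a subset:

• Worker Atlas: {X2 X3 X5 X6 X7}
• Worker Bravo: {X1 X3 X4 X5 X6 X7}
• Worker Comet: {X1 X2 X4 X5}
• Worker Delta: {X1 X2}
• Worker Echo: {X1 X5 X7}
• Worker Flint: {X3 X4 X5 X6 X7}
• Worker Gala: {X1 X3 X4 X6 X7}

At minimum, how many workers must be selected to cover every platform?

Take {Bravo, Comet}. Their union is {X1, X2, X3, X4, X5, X6, X7}, which is all 7 platforms.
No single worker has all 7 platforms (the largest, Bravo, has 6), so 2 is optimal.

2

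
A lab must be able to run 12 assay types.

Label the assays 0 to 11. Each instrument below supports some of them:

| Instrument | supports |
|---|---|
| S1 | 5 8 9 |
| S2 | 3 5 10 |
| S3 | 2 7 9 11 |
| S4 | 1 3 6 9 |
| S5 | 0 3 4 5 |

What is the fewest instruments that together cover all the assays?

Take {S1, S2, S3, S4, S5}. Their union is {0, 1, 2, 3, 4, 5, 6, 7, 8, 9, 10, 11}, which is all 12 assays.
No 4 of the 5 instruments cover everything (all 5 combinations miss at least one assay), so 5 is optimal.

5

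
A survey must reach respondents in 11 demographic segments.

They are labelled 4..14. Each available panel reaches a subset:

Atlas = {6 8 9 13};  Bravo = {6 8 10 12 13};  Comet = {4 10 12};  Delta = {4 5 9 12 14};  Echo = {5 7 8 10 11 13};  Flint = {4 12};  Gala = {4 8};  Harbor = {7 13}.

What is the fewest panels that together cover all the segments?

3

Take {Atlas, Delta, Echo}. Their union is {4, 5, 6, 7, 8, 9, 10, 11, 12, 13, 14}, which is all 11 segments.
Only Echo contains 11, so Echo is forced; the remaining 5 segments need at least 2 more panels (each remaining panel adds at most 4) — so at least 3 panels are needed, and 3 is optimal.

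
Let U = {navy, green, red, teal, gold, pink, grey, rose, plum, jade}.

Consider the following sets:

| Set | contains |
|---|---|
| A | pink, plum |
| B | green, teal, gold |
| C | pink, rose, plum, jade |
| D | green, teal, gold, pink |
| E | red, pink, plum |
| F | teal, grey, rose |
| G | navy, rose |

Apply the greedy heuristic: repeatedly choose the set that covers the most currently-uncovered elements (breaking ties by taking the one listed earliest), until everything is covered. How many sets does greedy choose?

5

Greedy: pick C (covers 4 new) → pick B (covers 3 new) → pick E (covers 1 new) → pick F (covers 1 new) → pick G (covers 1 new). Total picks: 5.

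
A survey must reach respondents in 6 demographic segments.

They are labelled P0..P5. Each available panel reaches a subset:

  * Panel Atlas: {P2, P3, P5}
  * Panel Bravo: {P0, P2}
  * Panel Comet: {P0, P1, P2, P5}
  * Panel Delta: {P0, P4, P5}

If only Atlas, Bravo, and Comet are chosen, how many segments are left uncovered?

Union of Atlas, Bravo, Comet = {P0, P1, P2, P3, P5}.
Not covered: P4 — 1 segment.

1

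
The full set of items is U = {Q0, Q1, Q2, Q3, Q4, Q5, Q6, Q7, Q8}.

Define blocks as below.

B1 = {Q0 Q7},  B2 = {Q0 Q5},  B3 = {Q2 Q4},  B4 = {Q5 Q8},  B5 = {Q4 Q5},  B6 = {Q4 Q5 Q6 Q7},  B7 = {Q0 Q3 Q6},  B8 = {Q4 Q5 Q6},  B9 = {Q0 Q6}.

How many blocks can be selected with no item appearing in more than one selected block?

B3, B4, B9 are pairwise disjoint (B3={Q2,Q4}; B4={Q5,Q8}; B9={Q0,Q6}).
Every remaining block overlaps one of these, and no 4 of the listed blocks are pairwise disjoint, so 3 is the maximum.

3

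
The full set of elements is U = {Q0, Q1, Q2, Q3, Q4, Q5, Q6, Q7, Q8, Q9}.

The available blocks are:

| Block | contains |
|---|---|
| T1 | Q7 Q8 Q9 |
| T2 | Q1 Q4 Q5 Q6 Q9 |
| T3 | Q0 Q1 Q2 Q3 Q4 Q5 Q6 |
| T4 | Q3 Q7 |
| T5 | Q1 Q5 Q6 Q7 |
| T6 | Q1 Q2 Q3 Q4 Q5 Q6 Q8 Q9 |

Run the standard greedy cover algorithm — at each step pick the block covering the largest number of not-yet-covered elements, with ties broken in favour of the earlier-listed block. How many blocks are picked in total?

3

Greedy: pick T6 (covers 8 new) → pick T1 (covers 1 new) → pick T3 (covers 1 new). Total picks: 3.
(The true minimum cover uses only 2 blocks, so greedy is not optimal here.)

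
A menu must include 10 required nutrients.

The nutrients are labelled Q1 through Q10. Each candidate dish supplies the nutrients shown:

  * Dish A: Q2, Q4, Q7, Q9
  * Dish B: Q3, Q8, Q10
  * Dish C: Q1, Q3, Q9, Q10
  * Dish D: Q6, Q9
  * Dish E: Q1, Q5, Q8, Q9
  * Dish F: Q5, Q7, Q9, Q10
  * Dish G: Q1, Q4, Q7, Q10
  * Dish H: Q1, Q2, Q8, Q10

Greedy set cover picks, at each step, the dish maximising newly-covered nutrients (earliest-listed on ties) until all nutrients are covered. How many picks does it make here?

4

Greedy: pick A (covers 4 new) → pick B (covers 3 new) → pick E (covers 2 new) → pick D (covers 1 new). Total picks: 4.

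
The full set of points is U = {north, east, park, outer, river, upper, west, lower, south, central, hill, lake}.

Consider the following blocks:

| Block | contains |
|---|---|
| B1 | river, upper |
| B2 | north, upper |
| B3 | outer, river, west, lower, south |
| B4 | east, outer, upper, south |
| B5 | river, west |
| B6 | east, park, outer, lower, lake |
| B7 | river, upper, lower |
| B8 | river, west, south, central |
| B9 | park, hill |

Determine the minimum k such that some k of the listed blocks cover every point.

4

Take {B2, B6, B8, B9}. Their union is {north, east, park, outer, river, upper, west, lower, south, central, hill, lake}, which is all 12 points.
No 3 of the 9 blocks cover everything (all 84 combinations miss at least one point), so 4 is optimal.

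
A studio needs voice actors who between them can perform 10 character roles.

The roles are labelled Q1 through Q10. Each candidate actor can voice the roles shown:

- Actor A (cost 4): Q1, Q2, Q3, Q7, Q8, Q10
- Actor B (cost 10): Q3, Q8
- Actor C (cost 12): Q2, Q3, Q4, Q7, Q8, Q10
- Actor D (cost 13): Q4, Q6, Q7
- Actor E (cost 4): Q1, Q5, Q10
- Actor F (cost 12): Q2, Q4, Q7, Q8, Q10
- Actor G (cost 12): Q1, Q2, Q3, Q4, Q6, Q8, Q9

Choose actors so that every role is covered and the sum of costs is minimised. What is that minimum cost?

A, E, G together cover every role (A ∪ E ∪ G = {Q1, Q2, Q3, Q4, Q5, Q6, Q7, Q8, Q9, Q10}); total cost 4 + 4 + 12 = 20.
No covering selection has total cost below 20.

20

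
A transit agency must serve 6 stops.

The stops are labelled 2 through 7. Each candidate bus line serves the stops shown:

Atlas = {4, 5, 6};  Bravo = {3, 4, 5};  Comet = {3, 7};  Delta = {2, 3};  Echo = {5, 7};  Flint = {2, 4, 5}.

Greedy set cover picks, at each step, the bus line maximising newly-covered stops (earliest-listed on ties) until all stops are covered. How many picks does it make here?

Greedy: pick Atlas (covers 3 new) → pick Comet (covers 2 new) → pick Delta (covers 1 new). Total picks: 3.

3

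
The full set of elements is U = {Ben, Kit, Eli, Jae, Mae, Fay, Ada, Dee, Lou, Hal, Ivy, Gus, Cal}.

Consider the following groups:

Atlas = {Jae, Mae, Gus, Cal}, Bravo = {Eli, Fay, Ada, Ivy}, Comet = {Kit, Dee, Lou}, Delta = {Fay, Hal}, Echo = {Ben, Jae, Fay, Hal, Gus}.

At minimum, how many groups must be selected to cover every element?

4

Atlas and Bravo and Comet and Echo together: Atlas ∪ Bravo ∪ Comet ∪ Echo = {Ben, Kit, Eli, Jae, Mae, Fay, Ada, Dee, Lou, Hal, Ivy, Gus, Cal} — every element is covered.
Only Echo contains Ben, so Echo is forced; the remaining 8 elements need at least 3 more groups (each remaining group adds at most 3) — so at least 4 groups are needed, and 4 is optimal.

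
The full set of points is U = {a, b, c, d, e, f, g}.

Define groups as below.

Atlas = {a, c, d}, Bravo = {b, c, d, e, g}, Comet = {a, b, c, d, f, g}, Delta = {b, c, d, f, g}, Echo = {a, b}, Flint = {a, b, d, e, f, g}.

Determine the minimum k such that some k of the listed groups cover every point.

2

Comet and Flint together: Comet ∪ Flint = {a, b, c, d, e, f, g} — every point is covered.
No single group has all 7 points (the largest, Comet, has 6), so 2 is optimal.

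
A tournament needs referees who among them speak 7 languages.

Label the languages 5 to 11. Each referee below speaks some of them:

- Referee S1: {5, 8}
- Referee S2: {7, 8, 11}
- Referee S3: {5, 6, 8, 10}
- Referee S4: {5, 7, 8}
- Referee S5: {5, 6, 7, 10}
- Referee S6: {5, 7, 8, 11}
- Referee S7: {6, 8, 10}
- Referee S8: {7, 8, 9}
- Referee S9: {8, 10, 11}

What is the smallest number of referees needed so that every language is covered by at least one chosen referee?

3

S3 and S6 and S8 together: S3 ∪ S6 ∪ S8 = {5, 6, 7, 8, 9, 10, 11} — every language is covered.
Only S8 contains 9, so S8 is forced; the remaining 4 languages need at least 2 more referees (each remaining referee adds at most 3) — so at least 3 referees are needed, and 3 is optimal.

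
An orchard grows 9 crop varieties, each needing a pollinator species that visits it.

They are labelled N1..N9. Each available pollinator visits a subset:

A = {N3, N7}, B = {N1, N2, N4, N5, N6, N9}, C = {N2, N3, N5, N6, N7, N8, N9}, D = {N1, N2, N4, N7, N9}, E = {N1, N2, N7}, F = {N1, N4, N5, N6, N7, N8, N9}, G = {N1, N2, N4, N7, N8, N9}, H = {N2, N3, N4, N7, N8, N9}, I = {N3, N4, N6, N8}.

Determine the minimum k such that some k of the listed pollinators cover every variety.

Take {C, G}. Their union is {N1, N2, N3, N4, N5, N6, N7, N8, N9}, which is all 9 varieties.
No single pollinator has all 9 varieties (the largest, C, has 7), so 2 is optimal.

2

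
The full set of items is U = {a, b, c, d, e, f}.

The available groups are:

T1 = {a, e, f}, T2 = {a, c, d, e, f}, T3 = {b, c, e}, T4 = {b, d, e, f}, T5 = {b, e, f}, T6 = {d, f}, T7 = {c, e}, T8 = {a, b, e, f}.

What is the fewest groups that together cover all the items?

2

T2 and T8 cover everything between them: the union {a, b, c, d, e, f} is all of U.
No single group has all 6 items (the largest, T2, has 5), so 2 is optimal.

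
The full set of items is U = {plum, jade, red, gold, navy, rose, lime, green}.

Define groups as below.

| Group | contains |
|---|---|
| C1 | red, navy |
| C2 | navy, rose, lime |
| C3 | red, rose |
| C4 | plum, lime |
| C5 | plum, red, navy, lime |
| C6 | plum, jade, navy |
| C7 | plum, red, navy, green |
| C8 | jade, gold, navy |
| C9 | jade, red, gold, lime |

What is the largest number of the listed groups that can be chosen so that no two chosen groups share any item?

3

C3, C4, C8 are pairwise disjoint (C3={red,rose}; C4={plum,lime}; C8={jade,gold,navy}).
Every remaining group overlaps one of these, and no 4 of the listed groups are pairwise disjoint, so 3 is the maximum.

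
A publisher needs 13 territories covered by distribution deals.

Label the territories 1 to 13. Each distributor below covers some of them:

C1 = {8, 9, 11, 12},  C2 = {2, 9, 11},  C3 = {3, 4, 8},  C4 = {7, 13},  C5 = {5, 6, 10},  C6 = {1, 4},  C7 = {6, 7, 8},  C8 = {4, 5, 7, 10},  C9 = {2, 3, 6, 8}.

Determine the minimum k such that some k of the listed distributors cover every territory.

5

C1 and C4 and C5 and C6 and C9 together: C1 ∪ C4 ∪ C5 ∪ C6 ∪ C9 = {1, 2, 3, 4, 5, 6, 7, 8, 9, 10, 11, 12, 13} — every territory is covered.
No 4 of the 9 distributors cover everything (all 126 combinations miss at least one territory), so 5 is optimal.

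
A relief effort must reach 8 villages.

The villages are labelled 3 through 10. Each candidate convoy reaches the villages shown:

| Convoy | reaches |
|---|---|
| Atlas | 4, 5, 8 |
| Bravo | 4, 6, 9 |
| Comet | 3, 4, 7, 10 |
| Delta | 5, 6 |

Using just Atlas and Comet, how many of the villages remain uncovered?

Union of Atlas, Comet = {3, 4, 5, 7, 8, 10}.
Not covered: 6, 9 — 2 villages.

2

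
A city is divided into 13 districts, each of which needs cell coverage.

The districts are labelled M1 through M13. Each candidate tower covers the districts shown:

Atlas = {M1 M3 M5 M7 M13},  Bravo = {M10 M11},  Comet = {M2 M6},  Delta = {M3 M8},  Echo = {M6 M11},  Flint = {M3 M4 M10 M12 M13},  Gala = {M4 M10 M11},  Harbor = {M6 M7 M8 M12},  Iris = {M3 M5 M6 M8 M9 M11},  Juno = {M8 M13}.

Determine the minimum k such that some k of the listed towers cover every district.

Atlas and Comet and Flint and Iris together: Atlas ∪ Comet ∪ Flint ∪ Iris = {M1, M2, M3, M4, M5, M6, M7, M8, M9, M10, M11, M12, M13} — every district is covered.
Only Comet contains M2, so Comet is forced; the remaining 11 districts need at least 3 more towers (each remaining tower adds at most 5) — so at least 4 towers are needed, and 4 is optimal.

4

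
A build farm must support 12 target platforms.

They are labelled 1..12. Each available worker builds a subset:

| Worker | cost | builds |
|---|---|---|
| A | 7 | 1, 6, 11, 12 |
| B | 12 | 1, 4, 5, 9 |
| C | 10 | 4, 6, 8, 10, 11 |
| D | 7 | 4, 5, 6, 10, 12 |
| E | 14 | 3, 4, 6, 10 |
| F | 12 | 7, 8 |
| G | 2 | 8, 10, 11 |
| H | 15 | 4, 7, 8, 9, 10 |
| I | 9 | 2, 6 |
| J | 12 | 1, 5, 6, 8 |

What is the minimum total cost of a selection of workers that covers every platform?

A, D, E, H, I together cover every platform (A ∪ D ∪ E ∪ H ∪ I = {1, 2, 3, 4, 5, 6, 7, 8, 9, 10, 11, 12}); total cost 7 + 7 + 14 + 15 + 9 = 52.
The greedy pick G, D, B, I, F, E costs 56; no covering selection beats 52.

52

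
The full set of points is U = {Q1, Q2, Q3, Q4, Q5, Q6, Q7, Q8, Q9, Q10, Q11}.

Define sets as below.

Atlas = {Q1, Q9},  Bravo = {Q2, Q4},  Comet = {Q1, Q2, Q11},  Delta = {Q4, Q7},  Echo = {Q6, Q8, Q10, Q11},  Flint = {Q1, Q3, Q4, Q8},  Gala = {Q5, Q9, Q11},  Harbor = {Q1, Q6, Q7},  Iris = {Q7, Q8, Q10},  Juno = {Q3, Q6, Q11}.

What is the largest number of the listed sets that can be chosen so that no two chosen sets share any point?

Atlas, Bravo, Iris, Juno are pairwise disjoint (Atlas={Q1,Q9}; Bravo={Q2,Q4}; Iris={Q7,Q8,Q10}; Juno={Q3,Q6,Q11}).
Every remaining set overlaps one of these, and no 5 of the listed sets are pairwise disjoint, so 4 is the maximum.

4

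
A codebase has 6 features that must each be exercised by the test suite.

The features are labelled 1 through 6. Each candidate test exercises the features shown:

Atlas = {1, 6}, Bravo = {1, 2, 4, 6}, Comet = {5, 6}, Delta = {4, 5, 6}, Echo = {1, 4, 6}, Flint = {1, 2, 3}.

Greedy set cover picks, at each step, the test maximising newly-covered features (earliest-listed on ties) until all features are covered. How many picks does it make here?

Greedy: pick Bravo (covers 4 new) → pick Comet (covers 1 new) → pick Flint (covers 1 new). Total picks: 3.
(The true minimum cover uses only 2 tests, so greedy is not optimal here.)

3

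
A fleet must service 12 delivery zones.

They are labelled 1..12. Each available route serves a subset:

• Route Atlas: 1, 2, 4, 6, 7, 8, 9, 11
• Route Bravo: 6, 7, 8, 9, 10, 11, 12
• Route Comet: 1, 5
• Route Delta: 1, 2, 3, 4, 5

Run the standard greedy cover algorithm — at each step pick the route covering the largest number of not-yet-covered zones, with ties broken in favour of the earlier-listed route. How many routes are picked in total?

3

Greedy: pick Atlas (covers 8 new) → pick Bravo (covers 2 new) → pick Delta (covers 2 new). Total picks: 3.
(The true minimum cover uses only 2 routes, so greedy is not optimal here.)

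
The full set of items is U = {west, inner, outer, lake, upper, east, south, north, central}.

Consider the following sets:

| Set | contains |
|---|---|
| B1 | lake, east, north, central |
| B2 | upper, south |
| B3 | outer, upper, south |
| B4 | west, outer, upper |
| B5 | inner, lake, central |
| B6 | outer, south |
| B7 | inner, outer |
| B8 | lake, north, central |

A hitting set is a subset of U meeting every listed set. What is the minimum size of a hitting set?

3

H = {outer, lake, upper} meets every set (each contains at least one member of H), and |H| = 3.
The sets B2, B7, B8 are pairwise disjoint, so any hitting set needs a separate item for each — at least 3. Hence 3 is optimal.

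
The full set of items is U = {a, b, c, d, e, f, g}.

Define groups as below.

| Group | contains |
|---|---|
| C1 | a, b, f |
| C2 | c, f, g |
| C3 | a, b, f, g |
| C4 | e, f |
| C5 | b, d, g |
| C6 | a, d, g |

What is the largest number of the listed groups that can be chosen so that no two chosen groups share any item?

C4, C5 are pairwise disjoint (C4={e,f}; C5={b,d,g}).
Every remaining group overlaps one of these, and no 3 of the listed groups are pairwise disjoint, so 2 is the maximum.

2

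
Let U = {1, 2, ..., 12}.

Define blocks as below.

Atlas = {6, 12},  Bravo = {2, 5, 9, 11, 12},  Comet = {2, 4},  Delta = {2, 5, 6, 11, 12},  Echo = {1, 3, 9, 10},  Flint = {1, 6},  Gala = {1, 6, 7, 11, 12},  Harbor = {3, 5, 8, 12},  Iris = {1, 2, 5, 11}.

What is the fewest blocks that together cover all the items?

Take {Comet, Echo, Gala, Harbor}. Their union is {1, 2, 3, 4, 5, 6, 7, 8, 9, 10, 11, 12}, which is all 12 items.
Only Gala contains 7, so Gala is forced; the remaining 7 items need at least 3 more blocks (each remaining block adds at most 3) — so at least 4 blocks are needed, and 4 is optimal.

4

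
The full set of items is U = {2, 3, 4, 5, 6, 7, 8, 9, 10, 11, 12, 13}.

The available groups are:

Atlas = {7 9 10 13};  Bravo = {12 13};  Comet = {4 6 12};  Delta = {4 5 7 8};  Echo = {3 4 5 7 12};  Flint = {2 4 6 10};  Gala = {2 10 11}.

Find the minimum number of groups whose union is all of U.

5

Atlas and Delta and Echo and Flint and Gala together: Atlas ∪ Delta ∪ Echo ∪ Flint ∪ Gala = {2, 3, 4, 5, 6, 7, 8, 9, 10, 11, 12, 13} — every item is covered.
No 4 of the 7 groups cover everything (all 35 combinations miss at least one item), so 5 is optimal.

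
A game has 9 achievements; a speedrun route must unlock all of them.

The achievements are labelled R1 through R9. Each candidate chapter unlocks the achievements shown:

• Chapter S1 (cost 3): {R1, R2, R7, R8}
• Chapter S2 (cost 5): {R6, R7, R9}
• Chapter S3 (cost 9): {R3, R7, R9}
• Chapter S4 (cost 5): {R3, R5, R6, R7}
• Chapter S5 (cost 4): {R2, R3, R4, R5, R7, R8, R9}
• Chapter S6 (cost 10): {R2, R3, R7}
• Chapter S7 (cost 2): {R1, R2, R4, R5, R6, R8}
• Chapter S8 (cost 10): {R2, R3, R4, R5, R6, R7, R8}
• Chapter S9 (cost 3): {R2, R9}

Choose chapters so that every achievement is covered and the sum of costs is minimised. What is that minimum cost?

S5, S7 together cover every achievement (S5 ∪ S7 = {R1, R2, R3, R4, R5, R6, R7, R8, R9}); total cost 4 + 2 = 6.
No covering selection has total cost below 6.

6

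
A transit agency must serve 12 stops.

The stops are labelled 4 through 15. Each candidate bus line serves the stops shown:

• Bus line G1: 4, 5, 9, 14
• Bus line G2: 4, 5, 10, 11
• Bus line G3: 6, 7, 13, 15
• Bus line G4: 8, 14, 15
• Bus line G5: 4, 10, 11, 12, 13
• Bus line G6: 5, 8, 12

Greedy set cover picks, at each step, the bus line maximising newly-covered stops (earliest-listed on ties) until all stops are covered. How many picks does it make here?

4

Greedy: pick G5 (covers 5 new) → pick G1 (covers 3 new) → pick G3 (covers 3 new) → pick G4 (covers 1 new). Total picks: 4.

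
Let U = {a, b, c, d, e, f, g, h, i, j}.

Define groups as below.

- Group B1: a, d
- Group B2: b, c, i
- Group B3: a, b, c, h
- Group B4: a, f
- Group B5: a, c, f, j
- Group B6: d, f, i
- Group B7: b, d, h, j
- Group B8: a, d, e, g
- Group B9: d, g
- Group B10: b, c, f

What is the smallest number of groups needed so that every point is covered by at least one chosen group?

B2, B4, B7, and B8 cover everything between them: the union {a, b, c, d, e, f, g, h, i, j} is all of U.
No 3 of the 10 groups cover everything (all 120 combinations miss at least one point), so 4 is optimal.

4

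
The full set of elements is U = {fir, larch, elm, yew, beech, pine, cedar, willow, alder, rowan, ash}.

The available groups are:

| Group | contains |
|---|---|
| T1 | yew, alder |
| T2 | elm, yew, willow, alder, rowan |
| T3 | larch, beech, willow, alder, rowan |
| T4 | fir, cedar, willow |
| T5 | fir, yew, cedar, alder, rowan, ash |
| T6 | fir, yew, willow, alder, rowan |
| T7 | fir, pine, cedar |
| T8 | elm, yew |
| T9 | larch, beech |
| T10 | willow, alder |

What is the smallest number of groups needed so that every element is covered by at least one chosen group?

4

T2 and T5 and T7 and T9 together: T2 ∪ T5 ∪ T7 ∪ T9 = {fir, larch, elm, yew, beech, pine, cedar, willow, alder, rowan, ash} — every element is covered.
No 3 of the 10 groups cover everything (all 120 combinations miss at least one element), so 4 is optimal.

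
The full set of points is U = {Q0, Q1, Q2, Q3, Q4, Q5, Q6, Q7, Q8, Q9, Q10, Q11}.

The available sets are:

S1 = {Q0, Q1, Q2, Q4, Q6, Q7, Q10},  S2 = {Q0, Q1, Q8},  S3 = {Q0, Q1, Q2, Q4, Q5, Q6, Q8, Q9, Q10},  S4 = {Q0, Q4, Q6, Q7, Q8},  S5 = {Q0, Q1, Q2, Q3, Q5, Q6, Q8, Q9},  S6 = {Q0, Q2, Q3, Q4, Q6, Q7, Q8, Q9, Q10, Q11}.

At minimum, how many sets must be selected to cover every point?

2

S3 and S6 together: S3 ∪ S6 = {Q0, Q1, Q2, Q3, Q4, Q5, Q6, Q7, Q8, Q9, Q10, Q11} — every point is covered.
No single set has all 12 points (the largest, S6, has 10), so 2 is optimal.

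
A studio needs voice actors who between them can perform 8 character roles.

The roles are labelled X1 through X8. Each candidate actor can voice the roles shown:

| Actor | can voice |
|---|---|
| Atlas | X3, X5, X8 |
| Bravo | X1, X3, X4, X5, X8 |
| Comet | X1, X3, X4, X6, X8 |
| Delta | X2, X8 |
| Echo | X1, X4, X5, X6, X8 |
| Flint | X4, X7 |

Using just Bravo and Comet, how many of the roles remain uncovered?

Union of Bravo, Comet = {X1, X3, X4, X5, X6, X8}.
Not covered: X2, X7 — 2 roles.

2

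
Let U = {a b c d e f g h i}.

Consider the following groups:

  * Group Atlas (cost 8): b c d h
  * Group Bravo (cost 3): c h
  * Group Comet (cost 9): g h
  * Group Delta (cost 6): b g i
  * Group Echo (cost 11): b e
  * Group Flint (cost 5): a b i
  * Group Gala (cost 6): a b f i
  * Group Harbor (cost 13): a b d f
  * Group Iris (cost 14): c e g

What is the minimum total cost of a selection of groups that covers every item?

Atlas, Gala, Iris together cover every item (Atlas ∪ Gala ∪ Iris = {a, b, c, d, e, f, g, h, i}); total cost 8 + 6 + 14 = 28.
The greedy pick Bravo, Gala, Delta, Atlas, Echo costs 34; no covering selection beats 28.

28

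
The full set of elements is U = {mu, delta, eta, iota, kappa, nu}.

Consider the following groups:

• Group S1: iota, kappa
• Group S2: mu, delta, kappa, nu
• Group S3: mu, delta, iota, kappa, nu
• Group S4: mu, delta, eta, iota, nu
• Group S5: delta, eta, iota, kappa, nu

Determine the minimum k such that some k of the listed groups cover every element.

S1 and S4 cover everything between them: the union {mu, delta, eta, iota, kappa, nu} is all of U.
No single group has all 6 elements (the largest, S3, has 5), so 2 is optimal.

2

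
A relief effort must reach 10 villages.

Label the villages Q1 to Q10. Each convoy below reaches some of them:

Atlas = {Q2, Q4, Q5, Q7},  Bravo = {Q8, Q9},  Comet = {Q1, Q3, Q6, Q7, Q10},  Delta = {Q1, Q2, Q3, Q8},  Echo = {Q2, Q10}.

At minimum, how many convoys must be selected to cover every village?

3

Take {Atlas, Bravo, Comet}. Their union is {Q1, Q2, Q3, Q4, Q5, Q6, Q7, Q8, Q9, Q10}, which is all 10 villages.
Only Atlas contains Q4, so Atlas is forced; the remaining 6 villages need at least 2 more convoys (each remaining convoy adds at most 4) — so at least 3 convoys are needed, and 3 is optimal.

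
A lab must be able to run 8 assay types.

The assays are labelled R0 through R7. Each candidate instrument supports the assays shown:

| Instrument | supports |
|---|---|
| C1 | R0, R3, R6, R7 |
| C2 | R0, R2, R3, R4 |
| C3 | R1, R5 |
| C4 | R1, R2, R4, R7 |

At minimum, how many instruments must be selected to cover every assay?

3

C1 and C2 and C3 together: C1 ∪ C2 ∪ C3 = {R0, R1, R2, R3, R4, R5, R6, R7} — every assay is covered.
Only C3 contains R5, so C3 is forced; the remaining 6 assays need at least 2 more instruments (each remaining instrument adds at most 4) — so at least 3 instruments are needed, and 3 is optimal.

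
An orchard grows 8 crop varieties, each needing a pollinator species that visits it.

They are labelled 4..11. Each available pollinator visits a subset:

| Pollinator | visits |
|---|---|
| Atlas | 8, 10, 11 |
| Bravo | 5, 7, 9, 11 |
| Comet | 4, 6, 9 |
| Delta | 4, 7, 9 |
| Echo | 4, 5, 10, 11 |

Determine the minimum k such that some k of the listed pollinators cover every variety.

3

Atlas and Bravo and Comet together: Atlas ∪ Bravo ∪ Comet = {4, 5, 6, 7, 8, 9, 10, 11} — every variety is covered.
Only Comet contains 6, so Comet is forced; the remaining 5 varieties need at least 2 more pollinators (each remaining pollinator adds at most 3) — so at least 3 pollinators are needed, and 3 is optimal.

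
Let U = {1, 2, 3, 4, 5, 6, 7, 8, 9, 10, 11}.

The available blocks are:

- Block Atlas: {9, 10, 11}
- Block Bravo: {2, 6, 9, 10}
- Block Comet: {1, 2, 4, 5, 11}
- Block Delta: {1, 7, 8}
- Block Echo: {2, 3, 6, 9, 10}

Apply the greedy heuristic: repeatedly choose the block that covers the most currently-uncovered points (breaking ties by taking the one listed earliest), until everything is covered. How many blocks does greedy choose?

Greedy: pick Comet (covers 5 new) → pick Echo (covers 4 new) → pick Delta (covers 2 new). Total picks: 3.

3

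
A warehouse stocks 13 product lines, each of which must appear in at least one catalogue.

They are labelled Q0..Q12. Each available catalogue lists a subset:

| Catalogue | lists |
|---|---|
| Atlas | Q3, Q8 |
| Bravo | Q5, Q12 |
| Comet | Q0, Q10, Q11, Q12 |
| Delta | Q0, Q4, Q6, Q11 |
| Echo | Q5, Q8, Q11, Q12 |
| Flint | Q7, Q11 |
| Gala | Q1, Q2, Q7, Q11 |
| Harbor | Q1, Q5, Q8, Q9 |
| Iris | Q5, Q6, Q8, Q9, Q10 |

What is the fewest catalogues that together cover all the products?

5

Atlas and Comet and Delta and Gala and Iris together: Atlas ∪ Comet ∪ Delta ∪ Gala ∪ Iris = {Q0, Q1, Q2, Q3, Q4, Q5, Q6, Q7, Q8, Q9, Q10, Q11, Q12} — every product is covered.
No 4 of the 9 catalogues cover everything (all 126 combinations miss at least one product), so 5 is optimal.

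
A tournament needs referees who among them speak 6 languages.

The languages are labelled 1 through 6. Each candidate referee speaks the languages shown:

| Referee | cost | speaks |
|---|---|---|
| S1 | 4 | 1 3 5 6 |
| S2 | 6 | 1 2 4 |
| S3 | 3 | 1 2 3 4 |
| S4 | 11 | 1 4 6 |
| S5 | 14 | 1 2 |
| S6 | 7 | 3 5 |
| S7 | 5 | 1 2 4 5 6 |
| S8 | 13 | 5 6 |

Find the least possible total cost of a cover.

S1, S3 together cover every language (S1 ∪ S3 = {1, 2, 3, 4, 5, 6}); total cost 4 + 3 = 7.
No covering selection has total cost below 7.

7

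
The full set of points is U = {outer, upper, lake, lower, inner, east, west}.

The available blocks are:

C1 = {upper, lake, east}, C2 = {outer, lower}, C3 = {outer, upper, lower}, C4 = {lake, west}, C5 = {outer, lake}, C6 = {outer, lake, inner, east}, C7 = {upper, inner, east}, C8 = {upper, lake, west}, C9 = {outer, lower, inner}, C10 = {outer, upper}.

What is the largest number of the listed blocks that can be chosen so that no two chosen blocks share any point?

3

C2, C4, C7 are pairwise disjoint (C2={outer,lower}; C4={lake,west}; C7={upper,inner,east}).
Every remaining block overlaps one of these, and no 4 of the listed blocks are pairwise disjoint, so 3 is the maximum.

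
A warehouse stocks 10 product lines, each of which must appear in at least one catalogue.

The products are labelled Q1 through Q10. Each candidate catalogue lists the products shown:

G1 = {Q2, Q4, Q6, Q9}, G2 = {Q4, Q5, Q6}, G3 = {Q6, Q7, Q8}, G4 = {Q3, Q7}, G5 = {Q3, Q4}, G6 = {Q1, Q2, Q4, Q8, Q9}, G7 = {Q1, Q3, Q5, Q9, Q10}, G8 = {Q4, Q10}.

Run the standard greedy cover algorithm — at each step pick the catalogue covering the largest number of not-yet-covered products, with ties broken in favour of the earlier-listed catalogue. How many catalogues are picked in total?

3

Greedy: pick G6 (covers 5 new) → pick G7 (covers 3 new) → pick G3 (covers 2 new). Total picks: 3.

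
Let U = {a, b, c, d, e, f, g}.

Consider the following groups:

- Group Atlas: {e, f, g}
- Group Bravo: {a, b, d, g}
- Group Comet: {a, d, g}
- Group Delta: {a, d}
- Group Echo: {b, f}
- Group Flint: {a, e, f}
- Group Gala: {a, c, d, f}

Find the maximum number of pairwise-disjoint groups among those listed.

Atlas, Delta are pairwise disjoint (Atlas={e,f,g}; Delta={a,d}).
Every remaining group overlaps one of these, and no 3 of the listed groups are pairwise disjoint, so 2 is the maximum.

2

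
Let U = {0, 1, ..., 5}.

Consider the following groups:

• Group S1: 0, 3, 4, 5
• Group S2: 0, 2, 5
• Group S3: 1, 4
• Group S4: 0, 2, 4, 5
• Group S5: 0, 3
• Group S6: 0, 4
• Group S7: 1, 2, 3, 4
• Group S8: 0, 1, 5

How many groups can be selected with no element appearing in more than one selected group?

S2, S3 are pairwise disjoint (S2={0,2,5}; S3={1,4}).
Every remaining group overlaps one of these, and no 3 of the listed groups are pairwise disjoint, so 2 is the maximum.

2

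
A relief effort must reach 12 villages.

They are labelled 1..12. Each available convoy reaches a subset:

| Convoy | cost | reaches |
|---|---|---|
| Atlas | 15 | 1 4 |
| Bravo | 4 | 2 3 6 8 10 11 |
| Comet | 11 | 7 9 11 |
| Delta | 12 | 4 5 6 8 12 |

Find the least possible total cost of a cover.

42

Atlas, Bravo, Comet, Delta together cover every village (Atlas ∪ Bravo ∪ Comet ∪ Delta = {1, 2, 3, 4, 5, 6, 7, 8, 9, 10, 11, 12}); total cost 15 + 4 + 11 + 12 = 42.
No covering selection has total cost below 42.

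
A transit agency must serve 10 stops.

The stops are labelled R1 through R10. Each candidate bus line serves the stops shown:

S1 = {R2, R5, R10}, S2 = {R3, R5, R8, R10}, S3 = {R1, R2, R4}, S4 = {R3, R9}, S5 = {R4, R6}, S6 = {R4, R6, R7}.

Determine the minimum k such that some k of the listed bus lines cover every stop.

S2 and S3 and S4 and S6 together: S2 ∪ S3 ∪ S4 ∪ S6 = {R1, R2, R3, R4, R5, R6, R7, R8, R9, R10} — every stop is covered.
Only S4 contains R9, so S4 is forced; the remaining 8 stops need at least 3 more bus lines (each remaining bus line adds at most 3) — so at least 4 bus lines are needed, and 4 is optimal.

4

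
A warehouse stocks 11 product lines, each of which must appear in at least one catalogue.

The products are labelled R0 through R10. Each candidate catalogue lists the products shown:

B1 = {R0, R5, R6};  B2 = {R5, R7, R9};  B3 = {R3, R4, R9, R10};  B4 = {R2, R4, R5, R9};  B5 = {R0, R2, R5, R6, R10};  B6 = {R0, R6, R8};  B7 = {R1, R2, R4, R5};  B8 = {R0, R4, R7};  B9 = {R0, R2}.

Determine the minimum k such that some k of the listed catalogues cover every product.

B2 and B3 and B6 and B7 together: B2 ∪ B3 ∪ B6 ∪ B7 = {R0, R1, R2, R3, R4, R5, R6, R7, R8, R9, R10} — every product is covered.
Only B7 contains R1, so B7 is forced; the remaining 7 products need at least 3 more catalogues (each remaining catalogue adds at most 3) — so at least 4 catalogues are needed, and 4 is optimal.

4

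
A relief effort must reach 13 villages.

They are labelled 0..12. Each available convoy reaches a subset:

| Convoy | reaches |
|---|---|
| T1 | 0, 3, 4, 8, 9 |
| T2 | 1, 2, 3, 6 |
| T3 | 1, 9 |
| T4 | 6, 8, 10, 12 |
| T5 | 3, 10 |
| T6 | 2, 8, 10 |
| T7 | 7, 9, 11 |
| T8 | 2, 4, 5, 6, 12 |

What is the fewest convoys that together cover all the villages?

Take {T1, T2, T6, T7, T8}. Their union is {0, 1, 2, 3, 4, 5, 6, 7, 8, 9, 10, 11, 12}, which is all 13 villages.
No 4 of the 8 convoys cover everything (all 70 combinations miss at least one village), so 5 is optimal.

5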